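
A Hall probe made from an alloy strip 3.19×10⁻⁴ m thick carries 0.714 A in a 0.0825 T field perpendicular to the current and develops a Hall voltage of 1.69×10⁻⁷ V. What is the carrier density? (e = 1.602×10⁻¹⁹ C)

From V_H = IB/(n e t), n = IB/(V_H e t).
n = (0.714)(0.0825)/((1.69×10⁻⁷)(1.602×10⁻¹⁹)(3.19×10⁻⁴)) ≈ 6.82×10²⁷ m⁻³.

n ≈ 6.82×10²⁷ m⁻³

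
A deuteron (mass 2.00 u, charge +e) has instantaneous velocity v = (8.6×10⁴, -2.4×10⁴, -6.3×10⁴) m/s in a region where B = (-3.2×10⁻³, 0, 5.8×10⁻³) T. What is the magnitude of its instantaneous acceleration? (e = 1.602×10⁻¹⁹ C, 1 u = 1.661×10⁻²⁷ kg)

|a| ≈ 1.63×10¹⁰ m/s²

v×B = (-139, -297, -76.8) N/C.
F = q v×B = (1.602×10⁻¹⁹ C)·(-139, -297, -76.8) = (-2.23×10⁻¹⁷, -4.76×10⁻¹⁷, -1.23×10⁻¹⁷) N.
|a| = |F|/m = 5.400×10⁻¹⁷/3.322×10⁻²⁷ ≈ 1.63×10¹⁰ m/s².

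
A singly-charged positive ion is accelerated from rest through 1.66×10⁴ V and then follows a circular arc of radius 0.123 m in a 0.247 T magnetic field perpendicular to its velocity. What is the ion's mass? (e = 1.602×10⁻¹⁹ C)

Combine |q|V = ½mv² and r = mv/(|q|B): eliminate v to get m = qB²r²/(2V).
m = (1.602×10⁻¹⁹)(0.247)²(0.123)²/(2·1.66×10⁴) ≈ 4.45×10⁻²⁷ kg.

m ≈ 4.45×10⁻²⁷ kg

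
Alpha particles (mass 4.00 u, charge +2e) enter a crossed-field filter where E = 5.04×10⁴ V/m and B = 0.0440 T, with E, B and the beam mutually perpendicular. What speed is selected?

v = 1.15×10⁶ m/s

For undeflected motion the electric and magnetic forces balance: qE = qvB.
v = E/B = 5.04×10⁴/0.0440 = 1.15×10⁶ m/s.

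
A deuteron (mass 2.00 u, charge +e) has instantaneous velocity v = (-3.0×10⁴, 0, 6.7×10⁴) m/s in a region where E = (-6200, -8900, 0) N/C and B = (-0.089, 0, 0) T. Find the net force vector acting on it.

F ≈ (-9.93×10⁻¹⁶, -2.38×10⁻¹⁵, 0) N

v×B = (0, -5960, 0) N/C.
E + v×B = (-6200, -1.49×10⁴, 0) N/C.
F = q(E + v×B) = (1.602×10⁻¹⁹ C)·(-6200, -1.49×10⁴, 0) = (-9.93×10⁻¹⁶, -2.38×10⁻¹⁵, 0) N.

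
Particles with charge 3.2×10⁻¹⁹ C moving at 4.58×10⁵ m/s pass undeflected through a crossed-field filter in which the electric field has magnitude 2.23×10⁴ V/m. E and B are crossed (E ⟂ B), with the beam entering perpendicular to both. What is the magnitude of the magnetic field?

B = 0.0487 T

Balance of forces in the selector: qE = qvB ⇒ B = E/v.
B = 2.23×10⁴/4.58×10⁵ = 0.0487 T.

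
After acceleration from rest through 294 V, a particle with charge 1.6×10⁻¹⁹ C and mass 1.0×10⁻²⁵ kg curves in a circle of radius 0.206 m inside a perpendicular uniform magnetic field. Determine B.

v = √(2|q|V/m) = √(2·1.6×10⁻¹⁹·294/1.0×10⁻²⁵) ≈ 3.067×10⁴ m/s.
B = mv/(|q|r) = (1.0×10⁻²⁵)(3.067×10⁴)/((1.6×10⁻¹⁹)(0.206)) ≈ 0.0931 T.

B ≈ 0.0931 T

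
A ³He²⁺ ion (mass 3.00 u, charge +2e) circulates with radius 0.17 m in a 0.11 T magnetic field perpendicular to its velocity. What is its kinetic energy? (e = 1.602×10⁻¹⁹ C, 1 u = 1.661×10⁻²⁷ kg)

v = |q|Br/m, then KE = ½mv² = (qBr)²/(2m).
v = (3.204×10⁻¹⁹)(0.11)(0.17)/4.983×10⁻²⁷ ≈ 1.202×10⁶ m/s.
KE = ½(4.983×10⁻²⁷)(1.202×10⁶)² ≈ 3.6×10⁻¹⁵ J.

KE ≈ 3.6×10⁻¹⁵ J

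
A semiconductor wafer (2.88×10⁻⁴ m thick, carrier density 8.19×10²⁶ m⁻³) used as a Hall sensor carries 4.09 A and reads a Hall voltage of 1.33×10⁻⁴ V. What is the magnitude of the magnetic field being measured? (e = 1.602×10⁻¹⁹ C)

From V_H = IB/(n e t), B = V_H n e t / I.
B = (1.33×10⁻⁴)(8.19×10²⁶)(1.602×10⁻¹⁹)(2.88×10⁻⁴)/4.09 ≈ 1.23 T.

B ≈ 1.23 T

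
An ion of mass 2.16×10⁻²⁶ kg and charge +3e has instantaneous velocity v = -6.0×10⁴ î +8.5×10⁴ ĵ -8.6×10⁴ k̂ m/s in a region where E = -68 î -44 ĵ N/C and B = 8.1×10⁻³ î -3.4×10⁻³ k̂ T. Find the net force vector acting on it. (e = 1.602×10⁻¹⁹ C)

F ≈ (-1.72×10⁻¹⁶, -4.54×10⁻¹⁶, -3.31×10⁻¹⁶) N

v×B = (-289, -901, -688) N/C.
E + v×B = (-357, -945, -688) N/C.
F = q(E + v×B) = (4.806×10⁻¹⁹ C)·(-357, -945, -688) = (-1.72×10⁻¹⁶, -4.54×10⁻¹⁶, -3.31×10⁻¹⁶) N.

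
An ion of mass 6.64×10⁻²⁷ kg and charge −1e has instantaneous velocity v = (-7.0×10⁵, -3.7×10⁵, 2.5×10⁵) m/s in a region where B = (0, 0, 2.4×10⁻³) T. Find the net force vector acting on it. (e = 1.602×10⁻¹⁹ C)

v×B = (-888, 1680, 0) N/C.
F = q v×B = (−1.602×10⁻¹⁹ C)·(-888, 1680, 0) = (1.42×10⁻¹⁶, -2.69×10⁻¹⁶, 0) N.

F ≈ (1.42×10⁻¹⁶, -2.69×10⁻¹⁶, 0) N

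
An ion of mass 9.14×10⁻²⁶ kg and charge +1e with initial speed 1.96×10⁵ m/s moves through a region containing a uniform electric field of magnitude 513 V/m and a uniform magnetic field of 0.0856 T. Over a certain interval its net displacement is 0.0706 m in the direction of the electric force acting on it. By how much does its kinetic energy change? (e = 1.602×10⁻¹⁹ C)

The magnetic force is always ⟂ v and does no work; only the electric force changes KE.
ΔKE = F_E · d = |q|E d = (1.602×10⁻¹⁹)(513)(0.0706) ≈ 5.80×10⁻¹⁸ J.

ΔKE ≈ 5.80×10⁻¹⁸ J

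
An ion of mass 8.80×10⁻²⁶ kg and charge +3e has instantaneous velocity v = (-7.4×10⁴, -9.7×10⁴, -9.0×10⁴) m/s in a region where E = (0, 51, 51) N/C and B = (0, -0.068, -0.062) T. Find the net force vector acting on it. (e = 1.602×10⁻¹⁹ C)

F ≈ (-5.09×10⁻¹⁷, -2.18×10⁻¹⁵, 2.44×10⁻¹⁵) N

v×B = (-106, -4590, 5030) N/C.
E + v×B = (-106, -4540, 5080) N/C.
F = q(E + v×B) = (4.806×10⁻¹⁹ C)·(-106, -4540, 5080) = (-5.09×10⁻¹⁷, -2.18×10⁻¹⁵, 2.44×10⁻¹⁵) N.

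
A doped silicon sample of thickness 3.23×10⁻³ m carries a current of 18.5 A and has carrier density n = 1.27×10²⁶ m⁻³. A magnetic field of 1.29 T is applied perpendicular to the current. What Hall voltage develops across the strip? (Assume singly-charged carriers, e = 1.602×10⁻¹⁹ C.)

V_H ≈ 3.63×10⁻⁴ V

V_H = IB/(n e t).
V_H = (18.5)(1.29)/((1.27×10²⁶)(1.602×10⁻¹⁹)(3.23×10⁻³)) ≈ 3.63×10⁻⁴ V.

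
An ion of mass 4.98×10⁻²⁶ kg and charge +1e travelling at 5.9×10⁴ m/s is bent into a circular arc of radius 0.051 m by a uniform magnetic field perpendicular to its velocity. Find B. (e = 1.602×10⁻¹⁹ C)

From |q|vB = mv²/r, B = mv/(|q|r).
B = (4.98×10⁻²⁶)(5.9×10⁴)/((1.602×10⁻¹⁹)(0.051)) ≈ 0.36 T.

B ≈ 0.36 T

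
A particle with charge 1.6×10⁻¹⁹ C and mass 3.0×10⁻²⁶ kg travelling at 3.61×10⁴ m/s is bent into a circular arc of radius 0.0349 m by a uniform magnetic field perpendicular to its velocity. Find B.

B ≈ 0.194 T

From |q|vB = mv²/r, B = mv/(|q|r).
B = (3.0×10⁻²⁶)(3.61×10⁴)/((1.6×10⁻¹⁹)(0.0349)) ≈ 0.194 T.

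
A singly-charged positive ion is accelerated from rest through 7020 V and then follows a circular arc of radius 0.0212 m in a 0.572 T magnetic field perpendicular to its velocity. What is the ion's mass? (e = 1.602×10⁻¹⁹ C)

Combine |q|V = ½mv² and r = mv/(|q|B): eliminate v to get m = qB²r²/(2V).
m = (1.602×10⁻¹⁹)(0.572)²(0.0212)²/(2·7020) ≈ 1.68×10⁻²⁷ kg.

m ≈ 1.68×10⁻²⁷ kg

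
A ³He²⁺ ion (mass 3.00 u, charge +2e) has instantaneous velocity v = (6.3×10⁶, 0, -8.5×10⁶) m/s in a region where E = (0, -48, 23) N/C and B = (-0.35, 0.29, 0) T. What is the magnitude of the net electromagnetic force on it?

|F| ≈ 1.37×10⁻¹² N

v×B = (2.46×10⁶, 2.98×10⁶, 1.83×10⁶) N/C.
E + v×B = (2.46×10⁶, 2.97×10⁶, 1.83×10⁶) N/C.
F = q(E + v×B) = (3.204×10⁻¹⁹ C)·(2.46×10⁶, 2.97×10⁶, 1.83×10⁶) = (7.90×10⁻¹³, 9.53×10⁻¹³, 5.85×10⁻¹³) N.
|F| = 1.37×10⁻¹² N.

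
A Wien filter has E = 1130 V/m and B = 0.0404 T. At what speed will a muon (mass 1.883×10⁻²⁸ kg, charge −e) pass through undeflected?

v = 2.80×10⁴ m/s

Straight-line motion ⇒ electric and magnetic forces cancel, so E = vB.
v = E/B = 1130/0.0404 = 2.80×10⁴ m/s.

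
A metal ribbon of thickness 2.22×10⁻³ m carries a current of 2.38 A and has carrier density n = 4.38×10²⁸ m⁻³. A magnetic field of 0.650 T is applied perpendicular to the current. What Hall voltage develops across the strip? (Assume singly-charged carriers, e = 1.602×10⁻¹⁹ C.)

V_H ≈ 9.93×10⁻⁸ V

V_H = IB/(n e t).
V_H = (2.38)(0.650)/((4.38×10²⁸)(1.602×10⁻¹⁹)(2.22×10⁻³)) ≈ 9.93×10⁻⁸ V.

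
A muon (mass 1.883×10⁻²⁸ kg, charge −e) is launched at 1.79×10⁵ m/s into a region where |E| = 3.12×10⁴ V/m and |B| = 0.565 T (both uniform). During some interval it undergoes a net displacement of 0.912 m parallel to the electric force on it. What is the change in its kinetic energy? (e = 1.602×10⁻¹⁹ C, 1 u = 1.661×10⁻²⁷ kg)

ΔKE ≈ 4.56×10⁻¹⁵ J

The magnetic force is always ⟂ v and does no work; only the electric force changes KE.
ΔKE = F_E · d = |q|E d = (1.602×10⁻¹⁹)(3.12×10⁴)(0.912) ≈ 4.56×10⁻¹⁵ J.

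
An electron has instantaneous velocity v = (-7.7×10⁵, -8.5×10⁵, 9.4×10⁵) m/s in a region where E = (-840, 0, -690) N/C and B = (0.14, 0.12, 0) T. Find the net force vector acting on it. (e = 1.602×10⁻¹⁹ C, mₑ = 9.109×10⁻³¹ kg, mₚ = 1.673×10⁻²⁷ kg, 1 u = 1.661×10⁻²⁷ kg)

F ≈ (1.82×10⁻¹⁴, -2.11×10⁻¹⁴, -4.15×10⁻¹⁵) N

v×B = (-1.13×10⁵, 1.32×10⁵, 2.66×10⁴) N/C.
E + v×B = (-1.14×10⁵, 1.32×10⁵, 2.59×10⁴) N/C.
F = q(E + v×B) = (−1.602×10⁻¹⁹ C)·(-1.14×10⁵, 1.32×10⁵, 2.59×10⁴) = (1.82×10⁻¹⁴, -2.11×10⁻¹⁴, -4.15×10⁻¹⁵) N.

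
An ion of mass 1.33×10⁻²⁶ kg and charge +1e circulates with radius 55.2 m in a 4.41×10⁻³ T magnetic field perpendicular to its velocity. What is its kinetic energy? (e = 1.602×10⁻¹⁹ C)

KE ≈ 5.72×10⁻¹⁴ J

v = |q|Br/m, then KE = ½mv² = (qBr)²/(2m).
v = (1.602×10⁻¹⁹)(4.41×10⁻³)(55.2)/1.33×10⁻²⁶ ≈ 2.932×10⁶ m/s.
KE = ½(1.33×10⁻²⁶)(2.932×10⁶)² ≈ 5.72×10⁻¹⁴ J.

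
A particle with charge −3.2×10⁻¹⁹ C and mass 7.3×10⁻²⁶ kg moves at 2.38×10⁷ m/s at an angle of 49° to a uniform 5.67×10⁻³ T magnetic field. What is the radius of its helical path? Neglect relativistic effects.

r ≈ 723 m

v⊥ = v sinθ = 2.38×10⁷·sin49° ≈ 1.796×10⁷ m/s.
r = m v⊥/(|q|B) = (7.3×10⁻²⁶)(1.796×10⁷)/((3.2×10⁻¹⁹)(5.67×10⁻³)) ≈ 723 m.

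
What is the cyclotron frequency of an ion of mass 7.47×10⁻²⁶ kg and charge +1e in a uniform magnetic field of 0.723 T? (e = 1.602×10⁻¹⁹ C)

f = |q|B/(2πm).
f = (1.602×10⁻¹⁹)(0.723)/(2π·7.47×10⁻²⁶) ≈ 2.47×10⁵ Hz.

f ≈ 2.47×10⁵ Hz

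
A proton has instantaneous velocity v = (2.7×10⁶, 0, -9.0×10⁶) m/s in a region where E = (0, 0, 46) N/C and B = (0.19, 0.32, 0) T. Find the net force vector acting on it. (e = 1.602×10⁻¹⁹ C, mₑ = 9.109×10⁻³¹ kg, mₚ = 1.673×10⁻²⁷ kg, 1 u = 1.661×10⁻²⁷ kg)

v×B = (2.88×10⁶, -1.71×10⁶, 8.64×10⁵) N/C.
E + v×B = (2.88×10⁶, -1.71×10⁶, 8.64×10⁵) N/C.
F = q(E + v×B) = (1.602×10⁻¹⁹ C)·(2.88×10⁶, -1.71×10⁶, 8.64×10⁵) = (4.61×10⁻¹³, -2.74×10⁻¹³, 1.38×10⁻¹³) N.

F ≈ (4.61×10⁻¹³, -2.74×10⁻¹³, 1.38×10⁻¹³) N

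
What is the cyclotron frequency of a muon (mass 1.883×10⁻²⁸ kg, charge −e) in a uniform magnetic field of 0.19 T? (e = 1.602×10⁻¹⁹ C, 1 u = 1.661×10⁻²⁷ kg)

f ≈ 2.6×10⁷ Hz

f = |q|B/(2πm).
f = (1.602×10⁻¹⁹)(0.19)/(2π·1.883×10⁻²⁸) ≈ 2.6×10⁷ Hz.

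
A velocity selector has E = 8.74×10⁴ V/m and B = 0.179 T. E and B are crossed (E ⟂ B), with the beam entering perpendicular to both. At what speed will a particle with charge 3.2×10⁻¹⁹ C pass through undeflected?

Straight-line motion ⇒ electric and magnetic forces cancel, so E = vB.
v = E/B = 8.74×10⁴/0.179 = 4.88×10⁵ m/s.
The result is independent of the particle's charge and mass.

v = 4.88×10⁵ m/s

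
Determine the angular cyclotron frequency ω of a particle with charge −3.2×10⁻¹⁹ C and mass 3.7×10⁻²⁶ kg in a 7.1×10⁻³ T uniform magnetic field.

ω = |q|B/m.
ω = (3.2×10⁻¹⁹)(7.1×10⁻³)/3.7×10⁻²⁶ ≈ 6.1×10⁴ rad/s.

ω ≈ 6.1×10⁴ rad/s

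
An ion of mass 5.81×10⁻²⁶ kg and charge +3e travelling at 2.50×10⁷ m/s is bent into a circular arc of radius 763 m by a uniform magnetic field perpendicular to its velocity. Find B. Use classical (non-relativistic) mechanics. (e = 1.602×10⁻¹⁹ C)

From |q|vB = mv²/r, B = mv/(|q|r).
B = (5.81×10⁻²⁶)(2.50×10⁷)/((4.806×10⁻¹⁹)(763)) ≈ 3.96×10⁻³ T.

B ≈ 3.96×10⁻³ T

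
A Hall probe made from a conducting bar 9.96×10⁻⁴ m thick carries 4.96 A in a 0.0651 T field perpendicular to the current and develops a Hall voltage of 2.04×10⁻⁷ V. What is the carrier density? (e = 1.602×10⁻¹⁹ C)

From V_H = IB/(n e t), n = IB/(V_H e t).
n = (4.96)(0.0651)/((2.04×10⁻⁷)(1.602×10⁻¹⁹)(9.96×10⁻⁴)) ≈ 9.92×10²⁷ m⁻³.

n ≈ 9.92×10²⁷ m⁻³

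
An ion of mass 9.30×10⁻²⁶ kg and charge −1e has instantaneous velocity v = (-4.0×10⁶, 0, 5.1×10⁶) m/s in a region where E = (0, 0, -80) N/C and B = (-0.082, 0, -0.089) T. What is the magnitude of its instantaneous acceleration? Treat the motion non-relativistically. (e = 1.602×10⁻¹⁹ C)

|a| ≈ 1.33×10¹² m/s²

v×B = (0, -7.74×10⁵, 0) N/C.
E + v×B = (0, -7.74×10⁵, -80.0) N/C.
F = q(E + v×B) = (−1.602×10⁻¹⁹ C)·(0, -7.74×10⁵, -80.0) = (0, 1.24×10⁻¹³, 1.28×10⁻¹⁷) N.
|a| = |F|/m = 1.240×10⁻¹³/9.30×10⁻²⁶ ≈ 1.33×10¹² m/s².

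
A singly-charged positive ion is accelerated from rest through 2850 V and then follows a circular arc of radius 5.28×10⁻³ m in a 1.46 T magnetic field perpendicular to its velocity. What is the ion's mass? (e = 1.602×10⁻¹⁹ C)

m ≈ 1.67×10⁻²⁷ kg

Combine |q|V = ½mv² and r = mv/(|q|B): eliminate v to get m = qB²r²/(2V).
m = (1.602×10⁻¹⁹)(1.46)²(5.28×10⁻³)²/(2·2850) ≈ 1.67×10⁻²⁷ kg.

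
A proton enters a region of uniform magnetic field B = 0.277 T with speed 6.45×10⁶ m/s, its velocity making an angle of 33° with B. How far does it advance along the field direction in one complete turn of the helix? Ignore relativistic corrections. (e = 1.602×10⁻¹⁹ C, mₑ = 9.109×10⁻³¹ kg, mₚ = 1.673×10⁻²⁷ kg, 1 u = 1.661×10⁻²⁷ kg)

p ≈ 1.28 m

v∥ = v cosθ = 6.45×10⁶·cos33° ≈ 5.409×10⁶ m/s.
T = 2πm/(|q|B) = 2π(1.673×10⁻²⁷)/((1.602×10⁻¹⁹)(0.277)) ≈ 2.369×10⁻⁷ s.
pitch = v∥ T = (5.409×10⁶)(2.369×10⁻⁷) ≈ 1.28 m.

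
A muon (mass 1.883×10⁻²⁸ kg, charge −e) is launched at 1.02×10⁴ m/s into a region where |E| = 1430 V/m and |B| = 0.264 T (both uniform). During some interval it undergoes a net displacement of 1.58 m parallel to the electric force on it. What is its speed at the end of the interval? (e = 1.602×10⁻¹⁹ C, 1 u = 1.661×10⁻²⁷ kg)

B does no work; ΔKE = |q|E d.
½mv_f² = ½mv₀² + |q|Ed = ½(1.883×10⁻²⁸)(1.02×10⁴)² + (1.602×10⁻¹⁹)(1430)(1.58) ≈ 9.795×10⁻²¹ J + 3.620×10⁻¹⁶ J ≈ 3.620×10⁻¹⁶ J.
v_f = √(2·3.620×10⁻¹⁶/1.883×10⁻²⁸) ≈ 1.96×10⁶ m/s.

v_f ≈ 1.96×10⁶ m/s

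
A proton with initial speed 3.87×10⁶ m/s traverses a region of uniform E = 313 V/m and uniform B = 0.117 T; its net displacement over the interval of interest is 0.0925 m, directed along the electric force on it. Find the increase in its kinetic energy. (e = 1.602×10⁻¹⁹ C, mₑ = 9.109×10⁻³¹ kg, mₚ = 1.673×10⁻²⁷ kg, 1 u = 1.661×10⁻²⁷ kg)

ΔKE ≈ 4.64×10⁻¹⁸ J

The magnetic force is always ⟂ v and does no work; only the electric force changes KE.
ΔKE = F_E · d = |q|E d = (1.602×10⁻¹⁹)(313)(0.0925) ≈ 4.64×10⁻¹⁸ J.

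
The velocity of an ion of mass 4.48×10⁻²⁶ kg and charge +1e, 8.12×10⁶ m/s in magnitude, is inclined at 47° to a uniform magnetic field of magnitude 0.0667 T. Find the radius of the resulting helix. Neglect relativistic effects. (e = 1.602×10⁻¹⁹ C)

v⊥ = v sinθ = 8.12×10⁶·sin47° ≈ 5.939×10⁶ m/s.
r = m v⊥/(|q|B) = (4.48×10⁻²⁶)(5.939×10⁶)/((1.602×10⁻¹⁹)(0.0667)) ≈ 24.9 m.

r ≈ 24.9 m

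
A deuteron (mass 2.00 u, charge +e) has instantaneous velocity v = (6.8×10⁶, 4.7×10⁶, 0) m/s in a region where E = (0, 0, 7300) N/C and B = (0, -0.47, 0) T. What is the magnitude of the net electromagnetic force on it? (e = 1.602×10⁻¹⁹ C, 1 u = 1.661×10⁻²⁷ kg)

v×B = (0, 0, -3.20×10⁶) N/C.
E + v×B = (0, 0, -3.19×10⁶) N/C.
F = q(E + v×B) = (1.602×10⁻¹⁹ C)·(0, 0, -3.19×10⁶) = (0, 0, -5.11×10⁻¹³) N.
|F| = 5.11×10⁻¹³ N.

|F| ≈ 5.11×10⁻¹³ N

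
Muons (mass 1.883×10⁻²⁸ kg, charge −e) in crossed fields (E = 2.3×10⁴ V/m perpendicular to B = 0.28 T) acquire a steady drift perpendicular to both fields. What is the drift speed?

The E×B drift speed is v_d = E/B.
v_d = 2.3×10⁴/0.28 = 8.2×10⁴ m/s.

v_d ≈ 8.2×10⁴ m/s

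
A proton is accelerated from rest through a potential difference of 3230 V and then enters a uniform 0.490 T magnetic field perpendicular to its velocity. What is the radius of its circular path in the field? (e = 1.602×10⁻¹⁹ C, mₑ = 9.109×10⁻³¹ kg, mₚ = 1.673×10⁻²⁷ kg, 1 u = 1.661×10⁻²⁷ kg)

Acceleration: |q|V = ½mv² ⇒ v = √(2|q|V/m) = √(2·1.602×10⁻¹⁹·3230/1.673×10⁻²⁷) ≈ 7.865×10⁵ m/s.
In the field: r = mv/(|q|B) = (1.673×10⁻²⁷)(7.865×10⁵)/((1.602×10⁻¹⁹)(0.490)) ≈ 0.0168 m.

r ≈ 0.0168 m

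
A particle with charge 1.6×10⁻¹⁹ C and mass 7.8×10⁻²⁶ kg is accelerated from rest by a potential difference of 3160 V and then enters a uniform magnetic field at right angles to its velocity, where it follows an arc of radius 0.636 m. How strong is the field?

B ≈ 0.0873 T

v = √(2|q|V/m) = √(2·1.6×10⁻¹⁹·3160/7.8×10⁻²⁶) ≈ 1.139×10⁵ m/s.
B = mv/(|q|r) = (7.8×10⁻²⁶)(1.139×10⁵)/((1.6×10⁻¹⁹)(0.636)) ≈ 0.0873 T.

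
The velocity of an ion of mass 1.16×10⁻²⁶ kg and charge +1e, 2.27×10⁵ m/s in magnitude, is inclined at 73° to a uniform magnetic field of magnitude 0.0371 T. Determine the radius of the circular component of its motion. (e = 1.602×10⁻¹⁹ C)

r ≈ 0.424 m

v⊥ = v sinθ = 2.27×10⁵·sin73° ≈ 2.171×10⁵ m/s.
r = m v⊥/(|q|B) = (1.16×10⁻²⁶)(2.171×10⁵)/((1.602×10⁻¹⁹)(0.0371)) ≈ 0.424 m.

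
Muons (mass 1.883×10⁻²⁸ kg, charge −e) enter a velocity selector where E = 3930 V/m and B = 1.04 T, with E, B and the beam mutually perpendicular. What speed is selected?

v = 3780 m/s

Straight-line motion ⇒ electric and magnetic forces cancel, so E = vB.
v = E/B = 3930/1.04 = 3780 m/s.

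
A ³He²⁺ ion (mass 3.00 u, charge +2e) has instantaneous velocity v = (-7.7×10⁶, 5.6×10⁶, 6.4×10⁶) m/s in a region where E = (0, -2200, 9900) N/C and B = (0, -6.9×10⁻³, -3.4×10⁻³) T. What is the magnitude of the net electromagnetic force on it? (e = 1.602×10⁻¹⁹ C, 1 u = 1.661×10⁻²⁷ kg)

v×B = (2.51×10⁴, -2.62×10⁴, 5.31×10⁴) N/C.
E + v×B = (2.51×10⁴, -2.84×10⁴, 6.30×10⁴) N/C.
F = q(E + v×B) = (3.204×10⁻¹⁹ C)·(2.51×10⁴, -2.84×10⁴, 6.30×10⁴) = (8.05×10⁻¹⁵, -9.09×10⁻¹⁵, 2.02×10⁻¹⁴) N.
|F| = 2.36×10⁻¹⁴ N.

|F| ≈ 2.36×10⁻¹⁴ N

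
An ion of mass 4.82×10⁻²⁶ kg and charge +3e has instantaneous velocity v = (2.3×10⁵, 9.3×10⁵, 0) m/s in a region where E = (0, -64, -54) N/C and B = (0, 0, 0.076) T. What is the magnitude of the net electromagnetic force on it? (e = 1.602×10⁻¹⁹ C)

|F| ≈ 3.50×10⁻¹⁴ N

v×B = (7.07×10⁴, -1.75×10⁴, 0) N/C.
E + v×B = (7.07×10⁴, -1.75×10⁴, -54.0) N/C.
F = q(E + v×B) = (4.806×10⁻¹⁹ C)·(7.07×10⁴, -1.75×10⁴, -54.0) = (3.40×10⁻¹⁴, -8.43×10⁻¹⁵, -2.60×10⁻¹⁷) N.
|F| = 3.50×10⁻¹⁴ N.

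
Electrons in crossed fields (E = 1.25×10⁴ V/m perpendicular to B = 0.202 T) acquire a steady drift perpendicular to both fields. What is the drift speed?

In crossed fields the guiding centre drifts at v_d = |E×B|/B² = E/B, independent of charge and mass.
v_d = 1.25×10⁴/0.202 = 6.19×10⁴ m/s.

v_d ≈ 6.19×10⁴ m/s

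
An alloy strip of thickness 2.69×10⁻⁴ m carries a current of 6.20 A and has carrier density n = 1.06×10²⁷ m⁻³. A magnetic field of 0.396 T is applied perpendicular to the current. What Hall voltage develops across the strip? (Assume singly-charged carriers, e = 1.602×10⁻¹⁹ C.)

V_H = IB/(n e t).
V_H = (6.20)(0.396)/((1.06×10²⁷)(1.602×10⁻¹⁹)(2.69×10⁻⁴)) ≈ 5.37×10⁻⁵ V.

V_H ≈ 5.37×10⁻⁵ V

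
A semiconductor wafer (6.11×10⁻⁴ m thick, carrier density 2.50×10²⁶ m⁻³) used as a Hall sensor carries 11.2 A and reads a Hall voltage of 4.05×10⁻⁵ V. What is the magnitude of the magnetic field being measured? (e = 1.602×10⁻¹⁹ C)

B ≈ 0.0885 T

From V_H = IB/(n e t), B = V_H n e t / I.
B = (4.05×10⁻⁵)(2.50×10²⁶)(1.602×10⁻¹⁹)(6.11×10⁻⁴)/11.2 ≈ 0.0885 T.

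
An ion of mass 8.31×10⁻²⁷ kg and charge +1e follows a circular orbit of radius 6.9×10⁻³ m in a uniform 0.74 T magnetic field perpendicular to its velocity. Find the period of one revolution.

The cyclotron period depends only on m, q, B: T = 2πm/(|q|B).
T = 2π(8.31×10⁻²⁷)/((1.602×10⁻¹⁹)(0.74)) ≈ 4.4×10⁻⁷ s.

T ≈ 4.4×10⁻⁷ s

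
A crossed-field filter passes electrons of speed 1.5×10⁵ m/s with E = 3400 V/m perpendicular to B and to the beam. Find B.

Balance of forces in the selector: qE = qvB ⇒ B = E/v.
B = 3400/1.5×10⁵ = 0.023 T.

B = 0.023 T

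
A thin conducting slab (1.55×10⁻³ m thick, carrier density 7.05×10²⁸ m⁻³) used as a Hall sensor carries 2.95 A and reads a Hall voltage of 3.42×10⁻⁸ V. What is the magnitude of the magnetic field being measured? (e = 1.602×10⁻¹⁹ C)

From V_H = IB/(n e t), B = V_H n e t / I.
B = (3.42×10⁻⁸)(7.05×10²⁸)(1.602×10⁻¹⁹)(1.55×10⁻³)/2.95 ≈ 0.203 T.

B ≈ 0.203 T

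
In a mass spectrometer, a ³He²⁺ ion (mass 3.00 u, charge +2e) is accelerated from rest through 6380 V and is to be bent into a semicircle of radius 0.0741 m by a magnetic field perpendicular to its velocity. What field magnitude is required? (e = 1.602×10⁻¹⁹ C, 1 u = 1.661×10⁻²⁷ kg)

B ≈ 0.190 T

v = √(2|q|V/m) = √(2·3.204×10⁻¹⁹·6380/4.983×10⁻²⁷) ≈ 9.058×10⁵ m/s.
B = mv/(|q|r) = (4.983×10⁻²⁷)(9.058×10⁵)/((3.204×10⁻¹⁹)(0.0741)) ≈ 0.190 T.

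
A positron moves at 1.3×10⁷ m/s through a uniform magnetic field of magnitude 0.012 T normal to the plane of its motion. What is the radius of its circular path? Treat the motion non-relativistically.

The magnetic force provides the centripetal force: |q|vB = mv²/r.
r = mv/(|q|B) = (9.109×10⁻³¹)(1.3×10⁷)/((1.602×10⁻¹⁹)(0.012)) ≈ 6.2×10⁻³ m.

r ≈ 6.2×10⁻³ m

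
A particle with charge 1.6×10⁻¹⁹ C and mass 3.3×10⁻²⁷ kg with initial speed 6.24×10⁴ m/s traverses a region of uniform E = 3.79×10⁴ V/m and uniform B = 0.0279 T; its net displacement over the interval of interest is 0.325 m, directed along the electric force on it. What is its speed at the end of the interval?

v_f ≈ 1.09×10⁶ m/s

B does no work; ΔKE = |q|E d.
½mv_f² = ½mv₀² + |q|Ed = ½(3.3×10⁻²⁷)(6.24×10⁴)² + (1.6×10⁻¹⁹)(3.79×10⁴)(0.325) ≈ 6.425×10⁻¹⁸ J + 1.971×10⁻¹⁵ J ≈ 1.977×10⁻¹⁵ J.
v_f = √(2·1.977×10⁻¹⁵/3.3×10⁻²⁷) ≈ 1.09×10⁶ m/s.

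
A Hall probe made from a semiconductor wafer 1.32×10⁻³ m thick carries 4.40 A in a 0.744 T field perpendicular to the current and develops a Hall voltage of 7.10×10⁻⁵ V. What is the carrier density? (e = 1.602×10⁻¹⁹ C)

n ≈ 2.18×10²⁶ m⁻³

From V_H = IB/(n e t), n = IB/(V_H e t).
n = (4.40)(0.744)/((7.10×10⁻⁵)(1.602×10⁻¹⁹)(1.32×10⁻³)) ≈ 2.18×10²⁶ m⁻³.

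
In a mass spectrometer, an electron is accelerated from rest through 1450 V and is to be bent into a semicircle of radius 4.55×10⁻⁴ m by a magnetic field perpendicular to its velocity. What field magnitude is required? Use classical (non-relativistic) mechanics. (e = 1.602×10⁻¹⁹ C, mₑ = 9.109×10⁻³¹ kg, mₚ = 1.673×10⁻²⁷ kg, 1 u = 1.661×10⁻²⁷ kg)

v = √(2|q|V/m) = √(2·1.602×10⁻¹⁹·1450/9.109×10⁻³¹) ≈ 2.258×10⁷ m/s.
B = mv/(|q|r) = (9.109×10⁻³¹)(2.258×10⁷)/((1.602×10⁻¹⁹)(4.55×10⁻⁴)) ≈ 0.282 T.

B ≈ 0.282 T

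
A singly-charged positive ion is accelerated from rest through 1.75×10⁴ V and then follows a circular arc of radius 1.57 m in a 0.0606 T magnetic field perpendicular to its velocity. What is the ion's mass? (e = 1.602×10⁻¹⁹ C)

Combine |q|V = ½mv² and r = mv/(|q|B): eliminate v to get m = qB²r²/(2V).
m = (1.602×10⁻¹⁹)(0.0606)²(1.57)²/(2·1.75×10⁴) ≈ 4.14×10⁻²⁶ kg.

m ≈ 4.14×10⁻²⁶ kg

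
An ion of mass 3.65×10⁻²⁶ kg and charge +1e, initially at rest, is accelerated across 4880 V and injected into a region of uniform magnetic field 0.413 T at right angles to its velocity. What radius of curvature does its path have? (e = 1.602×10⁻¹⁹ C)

Acceleration: |q|V = ½mv² ⇒ v = √(2|q|V/m) = √(2·1.602×10⁻¹⁹·4880/3.65×10⁻²⁶) ≈ 2.070×10⁵ m/s.
In the field: r = mv/(|q|B) = (3.65×10⁻²⁶)(2.070×10⁵)/((1.602×10⁻¹⁹)(0.413)) ≈ 0.114 m.

r ≈ 0.114 m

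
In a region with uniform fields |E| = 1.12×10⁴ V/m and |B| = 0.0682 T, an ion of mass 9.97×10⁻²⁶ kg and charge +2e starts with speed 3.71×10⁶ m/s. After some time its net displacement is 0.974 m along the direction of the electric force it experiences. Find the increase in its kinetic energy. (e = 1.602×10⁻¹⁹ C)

The magnetic force is always ⟂ v and does no work; only the electric force changes KE.
ΔKE = F_E · d = |q|E d = (3.204×10⁻¹⁹)(1.12×10⁴)(0.974) ≈ 3.50×10⁻¹⁵ J.

ΔKE ≈ 3.50×10⁻¹⁵ J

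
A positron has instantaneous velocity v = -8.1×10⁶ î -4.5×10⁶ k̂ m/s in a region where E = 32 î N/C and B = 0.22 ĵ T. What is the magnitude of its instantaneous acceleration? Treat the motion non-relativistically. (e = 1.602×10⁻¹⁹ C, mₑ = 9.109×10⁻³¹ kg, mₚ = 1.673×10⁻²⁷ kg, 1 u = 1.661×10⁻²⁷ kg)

v×B = (9.90×10⁵, 0, -1.78×10⁶) N/C.
E + v×B = (9.90×10⁵, 0, -1.78×10⁶) N/C.
F = q(E + v×B) = (1.602×10⁻¹⁹ C)·(9.90×10⁵, 0, -1.78×10⁶) = (1.59×10⁻¹³, 0, -2.85×10⁻¹³) N.
|a| = |F|/m = 3.266×10⁻¹³/9.109×10⁻³¹ ≈ 3.59×10¹⁷ m/s².

|a| ≈ 3.59×10¹⁷ m/s²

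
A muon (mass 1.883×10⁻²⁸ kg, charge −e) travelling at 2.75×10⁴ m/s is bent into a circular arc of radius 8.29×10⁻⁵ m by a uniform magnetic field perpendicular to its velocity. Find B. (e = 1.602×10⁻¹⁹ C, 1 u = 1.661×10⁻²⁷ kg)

From |q|vB = mv²/r, B = mv/(|q|r).
B = (1.883×10⁻²⁸)(2.75×10⁴)/((1.602×10⁻¹⁹)(8.29×10⁻⁵)) ≈ 0.390 T.

B ≈ 0.390 T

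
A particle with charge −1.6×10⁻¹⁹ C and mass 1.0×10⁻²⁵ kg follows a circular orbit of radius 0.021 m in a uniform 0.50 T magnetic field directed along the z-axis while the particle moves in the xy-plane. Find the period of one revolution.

T ≈ 7.9×10⁻⁶ s

The cyclotron period depends only on m, q, B: T = 2πm/(|q|B).
T = 2π(1.0×10⁻²⁵)/((1.6×10⁻¹⁹)(0.50)) ≈ 7.9×10⁻⁶ s.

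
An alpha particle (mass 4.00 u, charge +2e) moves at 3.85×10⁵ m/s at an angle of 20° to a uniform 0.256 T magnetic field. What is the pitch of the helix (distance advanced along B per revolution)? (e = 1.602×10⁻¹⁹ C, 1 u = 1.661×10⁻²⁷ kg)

p ≈ 0.184 m

v∥ = v cosθ = 3.85×10⁵·cos20° ≈ 3.618×10⁵ m/s.
T = 2πm/(|q|B) = 2π(6.644×10⁻²⁷)/((3.204×10⁻¹⁹)(0.256)) ≈ 5.090×10⁻⁷ s.
pitch = v∥ T = (3.618×10⁵)(5.090×10⁻⁷) ≈ 0.184 m.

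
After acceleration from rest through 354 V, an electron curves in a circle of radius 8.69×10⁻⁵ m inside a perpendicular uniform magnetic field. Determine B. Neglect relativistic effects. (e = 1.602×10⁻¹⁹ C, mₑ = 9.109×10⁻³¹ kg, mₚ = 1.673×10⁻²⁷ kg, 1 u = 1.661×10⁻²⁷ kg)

B ≈ 0.730 T

v = √(2|q|V/m) = √(2·1.602×10⁻¹⁹·354/9.109×10⁻³¹) ≈ 1.116×10⁷ m/s.
B = mv/(|q|r) = (9.109×10⁻³¹)(1.116×10⁷)/((1.602×10⁻¹⁹)(8.69×10⁻⁵)) ≈ 0.730 T.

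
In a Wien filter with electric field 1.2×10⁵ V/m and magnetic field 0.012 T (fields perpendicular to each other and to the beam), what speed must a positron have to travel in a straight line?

v = 1.0×10⁷ m/s

Zero net Lorentz force requires |qE| = |q v×B|, i.e. E = vB.
v = E/B = 1.2×10⁵/0.012 = 1.0×10⁷ m/s.
The result is independent of the particle's charge and mass.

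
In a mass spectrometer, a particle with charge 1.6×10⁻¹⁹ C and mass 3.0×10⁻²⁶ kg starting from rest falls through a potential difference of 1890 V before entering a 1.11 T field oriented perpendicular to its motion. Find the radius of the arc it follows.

Acceleration: |q|V = ½mv² ⇒ v = √(2|q|V/m) = √(2·1.6×10⁻¹⁹·1890/3.0×10⁻²⁶) ≈ 1.420×10⁵ m/s.
In the field: r = mv/(|q|B) = (3.0×10⁻²⁶)(1.420×10⁵)/((1.6×10⁻¹⁹)(1.11)) ≈ 0.0240 m.

r ≈ 0.0240 m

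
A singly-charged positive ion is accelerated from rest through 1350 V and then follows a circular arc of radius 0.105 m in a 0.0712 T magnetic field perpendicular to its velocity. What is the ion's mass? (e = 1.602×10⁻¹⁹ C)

Combine |q|V = ½mv² and r = mv/(|q|B): eliminate v to get m = qB²r²/(2V).
m = (1.602×10⁻¹⁹)(0.0712)²(0.105)²/(2·1350) ≈ 3.32×10⁻²⁷ kg.

m ≈ 3.32×10⁻²⁷ kg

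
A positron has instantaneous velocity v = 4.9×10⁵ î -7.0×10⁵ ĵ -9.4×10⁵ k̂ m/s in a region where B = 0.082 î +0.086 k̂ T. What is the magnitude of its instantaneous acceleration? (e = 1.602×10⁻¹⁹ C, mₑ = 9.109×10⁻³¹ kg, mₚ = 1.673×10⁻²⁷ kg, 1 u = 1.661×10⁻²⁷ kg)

|a| ≈ 2.56×10¹⁶ m/s²

v×B = (-6.02×10⁴, -1.19×10⁵, 5.74×10⁴) N/C.
F = q v×B = (1.602×10⁻¹⁹ C)·(-6.02×10⁴, -1.19×10⁵, 5.74×10⁴) = (-9.64×10⁻¹⁵, -1.91×10⁻¹⁴, 9.20×10⁻¹⁵) N.
|a| = |F|/m = 2.329×10⁻¹⁴/9.109×10⁻³¹ ≈ 2.56×10¹⁶ m/s².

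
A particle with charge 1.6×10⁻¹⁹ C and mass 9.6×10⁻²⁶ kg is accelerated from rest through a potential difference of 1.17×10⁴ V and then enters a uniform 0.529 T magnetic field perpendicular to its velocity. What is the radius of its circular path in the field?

r ≈ 0.224 m

Acceleration: |q|V = ½mv² ⇒ v = √(2|q|V/m) = √(2·1.6×10⁻¹⁹·1.17×10⁴/9.6×10⁻²⁶) ≈ 1.975×10⁵ m/s.
In the field: r = mv/(|q|B) = (9.6×10⁻²⁶)(1.975×10⁵)/((1.6×10⁻¹⁹)(0.529)) ≈ 0.224 m.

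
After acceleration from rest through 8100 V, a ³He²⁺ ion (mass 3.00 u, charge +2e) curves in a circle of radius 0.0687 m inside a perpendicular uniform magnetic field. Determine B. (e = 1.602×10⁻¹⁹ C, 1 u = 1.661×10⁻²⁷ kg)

B ≈ 0.231 T

v = √(2|q|V/m) = √(2·3.204×10⁻¹⁹·8100/4.983×10⁻²⁷) ≈ 1.021×10⁶ m/s.
B = mv/(|q|r) = (4.983×10⁻²⁷)(1.021×10⁶)/((3.204×10⁻¹⁹)(0.0687)) ≈ 0.231 T.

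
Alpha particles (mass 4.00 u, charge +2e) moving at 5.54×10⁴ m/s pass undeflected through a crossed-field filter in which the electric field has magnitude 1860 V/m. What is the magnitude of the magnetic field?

B = 0.0336 T

Balance of forces in the selector: qE = qvB ⇒ B = E/v.
B = 1860/5.54×10⁴ = 0.0336 T.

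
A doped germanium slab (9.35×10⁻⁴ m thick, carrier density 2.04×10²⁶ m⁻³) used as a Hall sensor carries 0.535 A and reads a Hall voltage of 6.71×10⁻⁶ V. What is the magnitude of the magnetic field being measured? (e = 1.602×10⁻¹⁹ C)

B ≈ 0.383 T

From V_H = IB/(n e t), B = V_H n e t / I.
B = (6.71×10⁻⁶)(2.04×10²⁶)(1.602×10⁻¹⁹)(9.35×10⁻⁴)/0.535 ≈ 0.383 T.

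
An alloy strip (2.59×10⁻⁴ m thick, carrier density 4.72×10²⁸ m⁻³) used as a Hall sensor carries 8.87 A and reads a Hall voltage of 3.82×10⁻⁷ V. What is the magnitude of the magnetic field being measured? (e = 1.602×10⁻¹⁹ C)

From V_H = IB/(n e t), B = V_H n e t / I.
B = (3.82×10⁻⁷)(4.72×10²⁸)(1.602×10⁻¹⁹)(2.59×10⁻⁴)/8.87 ≈ 0.0843 T.

B ≈ 0.0843 T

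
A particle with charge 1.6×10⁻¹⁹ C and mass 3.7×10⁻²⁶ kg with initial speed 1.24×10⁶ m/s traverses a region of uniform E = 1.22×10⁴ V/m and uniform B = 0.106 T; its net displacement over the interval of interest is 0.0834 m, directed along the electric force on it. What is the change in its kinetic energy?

The magnetic force is always ⟂ v and does no work; only the electric force changes KE.
ΔKE = F_E · d = |q|E d = (1.6×10⁻¹⁹)(1.22×10⁴)(0.0834) ≈ 1.63×10⁻¹⁶ J.

ΔKE ≈ 1.63×10⁻¹⁶ J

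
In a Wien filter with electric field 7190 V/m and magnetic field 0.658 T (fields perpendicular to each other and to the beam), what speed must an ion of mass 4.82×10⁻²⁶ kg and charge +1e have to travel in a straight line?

Straight-line motion ⇒ electric and magnetic forces cancel, so E = vB.
v = E/B = 7190/0.658 = 1.09×10⁴ m/s.

v = 1.09×10⁴ m/s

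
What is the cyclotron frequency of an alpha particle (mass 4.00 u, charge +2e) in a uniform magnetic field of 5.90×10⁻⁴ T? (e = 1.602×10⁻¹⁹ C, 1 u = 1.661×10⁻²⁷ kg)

f = |q|B/(2πm).
f = (3.204×10⁻¹⁹)(5.90×10⁻⁴)/(2π·6.644×10⁻²⁷) ≈ 4530 Hz.

f ≈ 4530 Hz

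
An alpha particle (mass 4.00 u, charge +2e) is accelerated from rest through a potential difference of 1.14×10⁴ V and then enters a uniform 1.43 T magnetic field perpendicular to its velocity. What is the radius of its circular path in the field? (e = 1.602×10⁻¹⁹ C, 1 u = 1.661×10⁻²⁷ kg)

Acceleration: |q|V = ½mv² ⇒ v = √(2|q|V/m) = √(2·3.204×10⁻¹⁹·1.14×10⁴/6.644×10⁻²⁷) ≈ 1.049×10⁶ m/s.
In the field: r = mv/(|q|B) = (6.644×10⁻²⁷)(1.049×10⁶)/((3.204×10⁻¹⁹)(1.43)) ≈ 0.0152 m.

r ≈ 0.0152 m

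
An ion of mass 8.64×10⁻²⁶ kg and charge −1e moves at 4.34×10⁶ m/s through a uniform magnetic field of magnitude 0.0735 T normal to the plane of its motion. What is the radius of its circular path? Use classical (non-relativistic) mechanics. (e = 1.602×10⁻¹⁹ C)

r ≈ 31.8 m

The magnetic force provides the centripetal force: |q|vB = mv²/r.
r = mv/(|q|B) = (8.64×10⁻²⁶)(4.34×10⁶)/((1.602×10⁻¹⁹)(0.0735)) ≈ 31.8 m.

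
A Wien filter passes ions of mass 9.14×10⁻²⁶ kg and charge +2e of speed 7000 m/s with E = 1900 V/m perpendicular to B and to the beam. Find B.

Balance of forces in the selector: qE = qvB ⇒ B = E/v.
B = 1900/7000 = 0.27 T.

B = 0.27 T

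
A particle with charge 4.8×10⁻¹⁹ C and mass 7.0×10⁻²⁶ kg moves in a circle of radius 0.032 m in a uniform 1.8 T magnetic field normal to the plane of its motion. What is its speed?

From |q|vB = mv²/r, v = |q|Br/m.
v = (4.8×10⁻¹⁹)(1.8)(0.032)/7.0×10⁻²⁶ ≈ 3.9×10⁵ m/s.

v ≈ 3.9×10⁵ m/s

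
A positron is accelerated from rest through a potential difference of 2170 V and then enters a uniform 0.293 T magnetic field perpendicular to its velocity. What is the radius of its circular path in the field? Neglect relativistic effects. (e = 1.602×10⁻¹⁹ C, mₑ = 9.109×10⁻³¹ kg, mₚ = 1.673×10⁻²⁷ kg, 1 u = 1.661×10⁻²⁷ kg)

Acceleration: |q|V = ½mv² ⇒ v = √(2|q|V/m) = √(2·1.602×10⁻¹⁹·2170/9.109×10⁻³¹) ≈ 2.763×10⁷ m/s.
In the field: r = mv/(|q|B) = (9.109×10⁻³¹)(2.763×10⁷)/((1.602×10⁻¹⁹)(0.293)) ≈ 5.36×10⁻⁴ m.

r ≈ 5.36×10⁻⁴ m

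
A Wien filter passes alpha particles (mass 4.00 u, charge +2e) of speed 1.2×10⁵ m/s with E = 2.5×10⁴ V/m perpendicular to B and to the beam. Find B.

Balance of forces in the selector: qE = qvB ⇒ B = E/v.
B = 2.5×10⁴/1.2×10⁵ = 0.21 T.

B = 0.21 T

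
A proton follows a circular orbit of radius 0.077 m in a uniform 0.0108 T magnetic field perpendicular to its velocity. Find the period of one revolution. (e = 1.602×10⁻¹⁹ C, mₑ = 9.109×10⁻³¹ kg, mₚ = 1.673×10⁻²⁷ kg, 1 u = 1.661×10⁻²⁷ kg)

T ≈ 6.08×10⁻⁶ s

The cyclotron period depends only on m, q, B: T = 2πm/(|q|B).
T = 2π(1.673×10⁻²⁷)/((1.602×10⁻¹⁹)(0.0108)) ≈ 6.08×10⁻⁶ s.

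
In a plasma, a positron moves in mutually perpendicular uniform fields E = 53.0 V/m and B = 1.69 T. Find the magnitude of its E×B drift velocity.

v_d ≈ 31.4 m/s

The E×B drift speed is v_d = E/B.
v_d = 53.0/1.69 = 31.4 m/s.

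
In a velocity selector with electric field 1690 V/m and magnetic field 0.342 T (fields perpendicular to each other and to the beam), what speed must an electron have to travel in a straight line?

Zero net Lorentz force requires |qE| = |q v×B|, i.e. E = vB.
v = E/B = 1690/0.342 = 4940 m/s.

v = 4940 m/s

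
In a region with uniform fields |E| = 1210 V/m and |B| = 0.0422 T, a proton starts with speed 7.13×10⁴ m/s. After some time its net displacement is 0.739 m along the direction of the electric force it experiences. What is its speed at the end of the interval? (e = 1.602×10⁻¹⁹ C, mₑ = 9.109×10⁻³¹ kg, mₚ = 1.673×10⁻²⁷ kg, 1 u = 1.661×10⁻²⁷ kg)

v_f ≈ 4.20×10⁵ m/s

B does no work; ΔKE = |q|E d.
½mv_f² = ½mv₀² + |q|Ed = ½(1.673×10⁻²⁷)(7.13×10⁴)² + (1.602×10⁻¹⁹)(1210)(0.739) ≈ 4.253×10⁻¹⁸ J + 1.432×10⁻¹⁶ J ≈ 1.475×10⁻¹⁶ J.
v_f = √(2·1.475×10⁻¹⁶/1.673×10⁻²⁷) ≈ 4.20×10⁵ m/s.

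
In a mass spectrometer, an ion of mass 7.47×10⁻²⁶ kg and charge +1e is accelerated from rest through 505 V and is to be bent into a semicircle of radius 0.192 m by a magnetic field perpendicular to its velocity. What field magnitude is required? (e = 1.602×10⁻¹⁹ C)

B ≈ 0.113 T

v = √(2|q|V/m) = √(2·1.602×10⁻¹⁹·505/7.47×10⁻²⁶) ≈ 4.654×10⁴ m/s.
B = mv/(|q|r) = (7.47×10⁻²⁶)(4.654×10⁴)/((1.602×10⁻¹⁹)(0.192)) ≈ 0.113 T.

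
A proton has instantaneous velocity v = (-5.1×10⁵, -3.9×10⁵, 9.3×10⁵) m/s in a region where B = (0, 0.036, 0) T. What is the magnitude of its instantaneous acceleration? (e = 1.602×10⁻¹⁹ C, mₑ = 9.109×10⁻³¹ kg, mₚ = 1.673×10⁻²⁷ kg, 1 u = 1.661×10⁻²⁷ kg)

v×B = (-3.35×10⁴, 0, -1.84×10⁴) N/C.
F = q v×B = (1.602×10⁻¹⁹ C)·(-3.35×10⁴, 0, -1.84×10⁴) = (-5.36×10⁻¹⁵, 0, -2.94×10⁻¹⁵) N.
|a| = |F|/m = 6.117×10⁻¹⁵/1.673×10⁻²⁷ ≈ 3.66×10¹² m/s².

|a| ≈ 3.66×10¹² m/s²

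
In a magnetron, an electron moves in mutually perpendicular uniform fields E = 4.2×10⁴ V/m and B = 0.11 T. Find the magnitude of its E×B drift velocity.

v_d ≈ 3.8×10⁵ m/s

The steady drift has the magnetic force balancing the electric force, so v_d = E/B.
v_d = 4.2×10⁴/0.11 = 3.8×10⁵ m/s.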